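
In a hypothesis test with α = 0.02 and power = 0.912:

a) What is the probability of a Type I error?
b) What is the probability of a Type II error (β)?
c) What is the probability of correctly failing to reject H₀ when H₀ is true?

Answer: a) 0.02, b) 0.088, c) 0.98

Derivation:
a) Type I error probability = α = 0.02
b) Power = P(reject H₀ | H₁ true) = 1 - β = 0.912, so Type II error probability = β = 1 - Power = 0.088
c) P(fail to reject H₀ | H₀ true) = 1 - α = 0.98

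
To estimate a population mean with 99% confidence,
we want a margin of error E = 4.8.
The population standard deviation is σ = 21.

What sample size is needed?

Answer: n = 128

Derivation:
z_0.005 = 2.576
n = (z×σ/E)² = (2.576×21/4.8)²
n = 127.0129
Round up: n = 128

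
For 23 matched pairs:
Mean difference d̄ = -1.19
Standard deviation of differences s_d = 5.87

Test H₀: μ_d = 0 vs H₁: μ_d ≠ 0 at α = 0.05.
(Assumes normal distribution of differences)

df = n - 1 = 22
SE = s_d/√n = 5.87/√23 = 1.2240
t = d̄/SE = -1.19/1.2240 = -0.9722
Critical value: t_{0.025,22} = ±2.074
p-value ≈ 0.3415
Decision: fail to reject H₀

Answer: t = -0.9722, fail to reject H₀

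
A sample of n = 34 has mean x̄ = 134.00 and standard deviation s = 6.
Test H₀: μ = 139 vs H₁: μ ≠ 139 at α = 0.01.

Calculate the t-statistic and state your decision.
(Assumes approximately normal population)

Answer: t = -4.8591, reject H₀

Derivation:
df = n - 1 = 33
SE = s/√n = 6/√34 = 1.0290
t = (x̄ - μ₀)/SE = (134.00 - 139)/1.0290 = -4.8591
Critical value: t_{0.005,33} = ±2.733
p-value < 0.0001
Decision: reject H₀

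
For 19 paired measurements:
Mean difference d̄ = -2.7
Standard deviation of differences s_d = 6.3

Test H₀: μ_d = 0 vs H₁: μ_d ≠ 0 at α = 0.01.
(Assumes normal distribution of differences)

df = n - 1 = 18
SE = s_d/√n = 6.3/√19 = 1.4453
t = d̄/SE = -2.7/1.4453 = -1.8681
Critical value: t_{0.005,18} = ±2.878
p-value ≈ 0.0781
Decision: fail to reject H₀

Answer: t = -1.8681, fail to reject H₀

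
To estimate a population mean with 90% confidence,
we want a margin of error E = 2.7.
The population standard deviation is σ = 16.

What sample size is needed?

Answer: n = 96

Derivation:
z_0.05 = 1.645
n = (z×σ/E)² = (1.645×16/2.7)²
n = 95.0264
Round up: n = 96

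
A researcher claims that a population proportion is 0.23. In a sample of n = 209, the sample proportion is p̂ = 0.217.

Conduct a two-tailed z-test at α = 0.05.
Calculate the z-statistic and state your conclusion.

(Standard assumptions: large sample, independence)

H₀: p = 0.23, H₁: p ≠ 0.23
Standard error: SE = √(p₀(1-p₀)/n) = √(0.23×0.77/209) = 0.029110
z-statistic: z = (p̂ - p₀)/SE = (0.217 - 0.23)/0.029110 = -0.4466
Critical value: z_0.025 = ±1.960
p-value = 0.6552
Decision: fail to reject H₀ at α = 0.05

Answer: z = -0.4466, fail to reject H₀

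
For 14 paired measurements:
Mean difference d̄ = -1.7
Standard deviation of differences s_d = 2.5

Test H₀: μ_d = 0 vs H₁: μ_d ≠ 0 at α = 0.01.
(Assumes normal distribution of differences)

df = n - 1 = 13
SE = s_d/√n = 2.5/√14 = 0.6682
t = d̄/SE = -1.7/0.6682 = -2.5441
Critical value: t_{0.005,13} = ±3.012
p-value ≈ 0.0245
Decision: fail to reject H₀

Answer: t = -2.5441, fail to reject H₀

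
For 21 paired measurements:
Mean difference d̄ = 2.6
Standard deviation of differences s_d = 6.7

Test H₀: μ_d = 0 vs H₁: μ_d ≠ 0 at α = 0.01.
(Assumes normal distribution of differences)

df = n - 1 = 20
SE = s_d/√n = 6.7/√21 = 1.4621
t = d̄/SE = 2.6/1.4621 = 1.7783
Critical value: t_{0.005,20} = ±2.845
p-value ≈ 0.0906
Decision: fail to reject H₀

Answer: t = 1.7783, fail to reject H₀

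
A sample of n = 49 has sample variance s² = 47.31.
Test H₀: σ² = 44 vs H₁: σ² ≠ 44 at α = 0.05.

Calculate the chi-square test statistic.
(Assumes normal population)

df = n - 1 = 48
χ² = (n-1)s²/σ₀² = 48×47.31/44 = 51.6109
Critical values: χ²_{0.975,48} = 30.755, χ²_{0.025,48} = 69.023
Rejection region: χ² < 30.755 or χ² > 69.023
Decision: fail to reject H₀

Answer: χ² = 51.6109, fail to reject H₀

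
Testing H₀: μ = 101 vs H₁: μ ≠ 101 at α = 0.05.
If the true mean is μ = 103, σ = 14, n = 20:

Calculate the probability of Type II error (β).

Answer: β ≈ 0.9021

Derivation:
SE = σ/√n = 14/√20 = 3.1305
Critical values: μ₀ ± z_0.025×SE = 101 ± 1.960×3.1305
Acceptance region: (94.8642, 107.1358)
Under H₁ (μ = 103): z_high = (107.1358 - 103)/3.1305 = 1.3211, z_low = (94.8642 - 103)/3.1305 = -2.5989
β = P(not reject | H₁) = Φ(1.3211) - Φ(-2.5989) ≈ 0.9021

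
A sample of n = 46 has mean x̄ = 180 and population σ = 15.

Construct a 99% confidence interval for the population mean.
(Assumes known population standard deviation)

Confidence level: 99%, α = 0.01
z_0.005 = 2.576
SE = σ/√n = 15/√46 = 2.2116
Margin of error = 2.576 × 2.2116 = 5.6971
CI: x̄ ± margin = 180 ± 5.6971
CI: (174.3029, 185.6971)

Answer: (174.3029, 185.6971)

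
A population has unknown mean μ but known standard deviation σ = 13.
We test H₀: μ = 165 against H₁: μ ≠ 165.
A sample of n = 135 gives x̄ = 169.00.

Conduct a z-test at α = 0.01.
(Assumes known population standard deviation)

Answer: z = 3.5749, reject H₀

Derivation:
Standard error: SE = σ/√n = 13/√135 = 1.1189
z-statistic: z = (x̄ - μ₀)/SE = (169.00 - 165)/1.1189 = 3.5749
Critical value: ±2.576
p-value = 0.0004
Decision: reject H₀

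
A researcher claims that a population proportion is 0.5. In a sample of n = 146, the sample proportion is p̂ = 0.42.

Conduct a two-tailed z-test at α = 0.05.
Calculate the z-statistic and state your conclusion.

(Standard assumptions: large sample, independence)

Answer: z = -1.9333, fail to reject H₀

Derivation:
H₀: p = 0.5, H₁: p ≠ 0.5
Standard error: SE = √(p₀(1-p₀)/n) = √(0.5×0.5/146) = 0.041380
z-statistic: z = (p̂ - p₀)/SE = (0.42 - 0.5)/0.041380 = -1.9333
Critical value: z_0.025 = ±1.960
p-value = 0.0532
Decision: fail to reject H₀ at α = 0.05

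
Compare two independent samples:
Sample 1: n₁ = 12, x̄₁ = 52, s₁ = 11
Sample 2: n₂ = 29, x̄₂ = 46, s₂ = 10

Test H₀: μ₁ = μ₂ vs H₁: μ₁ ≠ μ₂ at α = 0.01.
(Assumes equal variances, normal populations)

Answer: t = 1.6985, fail to reject H₀

Derivation:
Pooled variance: s²_p = [11×11² + 28×10²]/(39) = 105.9231
s_p = 10.2919
SE = s_p×√(1/n₁ + 1/n₂) = 10.2919×√(1/12 + 1/29) = 3.5326
t = (x̄₁ - x̄₂)/SE = (52 - 46)/3.5326 = 1.6985
df = 39, t-critical = ±2.708
Decision: fail to reject H₀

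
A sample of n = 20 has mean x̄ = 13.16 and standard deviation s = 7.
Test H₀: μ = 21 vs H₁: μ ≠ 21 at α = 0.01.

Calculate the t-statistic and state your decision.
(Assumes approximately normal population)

Answer: t = -5.0089, reject H₀

Derivation:
df = n - 1 = 19
SE = s/√n = 7/√20 = 1.5652
t = (x̄ - μ₀)/SE = (13.16 - 21)/1.5652 = -5.0089
Critical value: t_{0.005,19} = ±2.861
p-value ≈ 0.0001
Decision: reject H₀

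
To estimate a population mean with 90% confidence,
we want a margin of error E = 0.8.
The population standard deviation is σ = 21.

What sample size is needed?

Answer: n = 1865

Derivation:
z_0.05 = 1.645
n = (z×σ/E)² = (1.645×21/0.8)²
n = 1864.6204
Round up: n = 1865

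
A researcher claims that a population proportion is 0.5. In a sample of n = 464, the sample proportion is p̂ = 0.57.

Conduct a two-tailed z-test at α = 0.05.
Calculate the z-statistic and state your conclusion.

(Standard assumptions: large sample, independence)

Answer: z = 3.0157, reject H₀

Derivation:
H₀: p = 0.5, H₁: p ≠ 0.5
Standard error: SE = √(p₀(1-p₀)/n) = √(0.5×0.5/464) = 0.023212
z-statistic: z = (p̂ - p₀)/SE = (0.57 - 0.5)/0.023212 = 3.0157
Critical value: z_0.025 = ±1.960
p-value = 0.0026
Decision: reject H₀ at α = 0.05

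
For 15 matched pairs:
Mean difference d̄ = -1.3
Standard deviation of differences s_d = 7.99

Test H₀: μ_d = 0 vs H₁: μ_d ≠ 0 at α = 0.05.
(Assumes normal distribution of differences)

df = n - 1 = 14
SE = s_d/√n = 7.99/√15 = 2.0630
t = d̄/SE = -1.3/2.0630 = -0.6302
Critical value: t_{0.025,14} = ±2.145
p-value ≈ 0.5387
Decision: fail to reject H₀

Answer: t = -0.6302, fail to reject H₀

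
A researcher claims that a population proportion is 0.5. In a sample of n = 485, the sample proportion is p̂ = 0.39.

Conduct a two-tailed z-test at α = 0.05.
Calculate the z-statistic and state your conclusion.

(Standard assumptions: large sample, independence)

H₀: p = 0.5, H₁: p ≠ 0.5
Standard error: SE = √(p₀(1-p₀)/n) = √(0.5×0.5/485) = 0.022704
z-statistic: z = (p̂ - p₀)/SE = (0.39 - 0.5)/0.022704 = -4.8450
Critical value: z_0.025 = ±1.960
p-value < 0.0001
Decision: reject H₀ at α = 0.05

Answer: z = -4.8450, reject H₀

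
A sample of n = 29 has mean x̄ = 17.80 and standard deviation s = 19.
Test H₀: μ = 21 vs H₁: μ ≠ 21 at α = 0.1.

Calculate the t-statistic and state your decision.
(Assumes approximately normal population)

df = n - 1 = 28
SE = s/√n = 19/√29 = 3.5282
t = (x̄ - μ₀)/SE = (17.80 - 21)/3.5282 = -0.9070
Critical value: t_{0.05,28} = ±1.701
p-value ≈ 0.3721
Decision: fail to reject H₀

Answer: t = -0.9070, fail to reject H₀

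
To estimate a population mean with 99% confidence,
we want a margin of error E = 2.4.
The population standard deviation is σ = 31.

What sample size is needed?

Answer: n = 1108

Derivation:
z_0.005 = 2.576
n = (z×σ/E)² = (2.576×31/2.4)²
n = 1107.1147
Round up: n = 1108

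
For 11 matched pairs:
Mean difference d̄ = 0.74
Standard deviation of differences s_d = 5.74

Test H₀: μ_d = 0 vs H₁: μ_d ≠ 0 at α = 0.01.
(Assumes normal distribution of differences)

df = n - 1 = 10
SE = s_d/√n = 5.74/√11 = 1.7307
t = d̄/SE = 0.74/1.7307 = 0.4276
Critical value: t_{0.005,10} = ±3.169
p-value ≈ 0.6780
Decision: fail to reject H₀

Answer: t = 0.4276, fail to reject H₀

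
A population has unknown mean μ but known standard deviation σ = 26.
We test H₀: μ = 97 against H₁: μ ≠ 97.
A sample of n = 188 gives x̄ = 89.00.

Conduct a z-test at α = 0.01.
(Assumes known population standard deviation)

Standard error: SE = σ/√n = 26/√188 = 1.8962
z-statistic: z = (x̄ - μ₀)/SE = (89.00 - 97)/1.8962 = -4.2190
Critical value: ±2.576
p-value < 0.0001
Decision: reject H₀

Answer: z = -4.2190, reject H₀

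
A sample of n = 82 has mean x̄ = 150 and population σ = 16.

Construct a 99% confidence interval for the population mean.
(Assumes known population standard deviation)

Answer: (145.4485, 154.5515)

Derivation:
Confidence level: 99%, α = 0.01
z_0.005 = 2.576
SE = σ/√n = 16/√82 = 1.7669
Margin of error = 2.576 × 1.7669 = 4.5515
CI: x̄ ± margin = 150 ± 4.5515
CI: (145.4485, 154.5515)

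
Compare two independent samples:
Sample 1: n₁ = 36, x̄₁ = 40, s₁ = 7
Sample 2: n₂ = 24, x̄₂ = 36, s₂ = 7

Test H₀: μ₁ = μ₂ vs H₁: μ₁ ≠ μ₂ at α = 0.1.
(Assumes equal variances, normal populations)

Answer: t = 2.1684, reject H₀

Derivation:
Pooled variance: s²_p = [35×7² + 23×7²]/(58) = 49.0000
s_p = 7.0000
SE = s_p×√(1/n₁ + 1/n₂) = 7.0000×√(1/36 + 1/24) = 1.8447
t = (x̄₁ - x̄₂)/SE = (40 - 36)/1.8447 = 2.1684
df = 58, t-critical = ±1.672
Decision: reject H₀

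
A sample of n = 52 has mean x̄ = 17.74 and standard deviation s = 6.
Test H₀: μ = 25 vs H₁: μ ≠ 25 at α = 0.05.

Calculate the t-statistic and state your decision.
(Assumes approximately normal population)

Answer: t = -8.7249, reject H₀

Derivation:
df = n - 1 = 51
SE = s/√n = 6/√52 = 0.8321
t = (x̄ - μ₀)/SE = (17.74 - 25)/0.8321 = -8.7249
Critical value: t_{0.025,51} = ±2.008
p-value < 0.0001
Decision: reject H₀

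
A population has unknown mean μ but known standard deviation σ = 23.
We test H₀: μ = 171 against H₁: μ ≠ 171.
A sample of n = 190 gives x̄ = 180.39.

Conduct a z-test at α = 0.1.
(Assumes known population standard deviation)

Standard error: SE = σ/√n = 23/√190 = 1.6686
z-statistic: z = (x̄ - μ₀)/SE = (180.39 - 171)/1.6686 = 5.6275
Critical value: ±1.645
p-value < 0.0001
Decision: reject H₀

Answer: z = 5.6275, reject H₀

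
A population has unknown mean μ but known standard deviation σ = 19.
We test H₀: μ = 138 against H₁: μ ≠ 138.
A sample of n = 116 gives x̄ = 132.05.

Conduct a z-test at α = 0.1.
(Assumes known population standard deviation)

Standard error: SE = σ/√n = 19/√116 = 1.7641
z-statistic: z = (x̄ - μ₀)/SE = (132.05 - 138)/1.7641 = -3.3728
Critical value: ±1.645
p-value = 0.0007
Decision: reject H₀

Answer: z = -3.3728, reject H₀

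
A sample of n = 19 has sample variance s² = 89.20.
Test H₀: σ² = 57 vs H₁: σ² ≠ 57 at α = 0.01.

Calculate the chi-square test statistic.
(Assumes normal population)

df = n - 1 = 18
χ² = (n-1)s²/σ₀² = 18×89.20/57 = 28.1684
Critical values: χ²_{0.995,18} = 6.265, χ²_{0.005,18} = 37.156
Rejection region: χ² < 6.265 or χ² > 37.156
Decision: fail to reject H₀

Answer: χ² = 28.1684, fail to reject H₀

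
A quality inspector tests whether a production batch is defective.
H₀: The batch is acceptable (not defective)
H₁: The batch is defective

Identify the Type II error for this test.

Type I error (α): Rejecting H₀ when H₀ is true
Type II error (β): Failing to reject H₀ when H₁ is true

Answer: Shipping a defective batch to customers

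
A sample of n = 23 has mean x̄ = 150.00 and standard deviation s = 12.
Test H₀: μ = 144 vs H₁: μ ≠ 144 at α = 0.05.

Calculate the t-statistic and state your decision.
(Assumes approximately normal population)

df = n - 1 = 22
SE = s/√n = 12/√23 = 2.5022
t = (x̄ - μ₀)/SE = (150.00 - 144)/2.5022 = 2.3979
Critical value: t_{0.025,22} = ±2.074
p-value ≈ 0.0254
Decision: reject H₀

Answer: t = 2.3979, reject H₀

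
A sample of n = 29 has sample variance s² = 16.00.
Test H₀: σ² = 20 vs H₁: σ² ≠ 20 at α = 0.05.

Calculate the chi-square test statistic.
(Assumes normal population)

df = n - 1 = 28
χ² = (n-1)s²/σ₀² = 28×16.00/20 = 22.4000
Critical values: χ²_{0.975,28} = 15.308, χ²_{0.025,28} = 44.461
Rejection region: χ² < 15.308 or χ² > 44.461
Decision: fail to reject H₀

Answer: χ² = 22.4000, fail to reject H₀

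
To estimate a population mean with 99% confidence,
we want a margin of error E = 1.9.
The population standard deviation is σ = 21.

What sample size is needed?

Answer: n = 811

Derivation:
z_0.005 = 2.576
n = (z×σ/E)² = (2.576×21/1.9)²
n = 810.6308
Round up: n = 811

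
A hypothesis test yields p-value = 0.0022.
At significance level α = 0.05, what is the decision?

Compare p-value to α:
0.0022 < 0.05
Decision: reject H₀

Answer: reject H₀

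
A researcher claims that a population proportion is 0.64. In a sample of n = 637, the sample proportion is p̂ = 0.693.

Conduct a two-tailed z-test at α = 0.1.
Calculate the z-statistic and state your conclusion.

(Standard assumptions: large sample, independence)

Answer: z = 2.7868, reject H₀

Derivation:
H₀: p = 0.64, H₁: p ≠ 0.64
Standard error: SE = √(p₀(1-p₀)/n) = √(0.64×0.36/637) = 0.019018
z-statistic: z = (p̂ - p₀)/SE = (0.693 - 0.64)/0.019018 = 2.7868
Critical value: z_0.05 = ±1.645
p-value = 0.0053
Decision: reject H₀ at α = 0.1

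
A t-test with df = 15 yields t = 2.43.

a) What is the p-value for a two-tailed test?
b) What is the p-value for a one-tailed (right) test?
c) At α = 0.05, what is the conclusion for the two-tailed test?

Answer: a) 0.0281, b) 0.0141, c) reject H₀

Derivation:
Using t-distribution with df = 15:
a) Two-tailed: p = 2×P(T > 2.43) = 0.0281
b) One-tailed: p = P(T > 2.43) = 0.0141
c) 0.0281 < 0.05, reject H₀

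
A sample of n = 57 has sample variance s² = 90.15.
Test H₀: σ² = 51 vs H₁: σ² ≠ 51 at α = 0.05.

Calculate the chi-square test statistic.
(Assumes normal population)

df = n - 1 = 56
χ² = (n-1)s²/σ₀² = 56×90.15/51 = 98.9882
Critical values: χ²_{0.975,56} = 37.212, χ²_{0.025,56} = 78.567
Rejection region: χ² < 37.212 or χ² > 78.567
Decision: reject H₀

Answer: χ² = 98.9882, reject H₀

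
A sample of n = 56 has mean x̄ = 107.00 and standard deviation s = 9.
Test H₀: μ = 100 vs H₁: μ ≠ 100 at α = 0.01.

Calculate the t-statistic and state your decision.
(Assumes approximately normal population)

df = n - 1 = 55
SE = s/√n = 9/√56 = 1.2027
t = (x̄ - μ₀)/SE = (107.00 - 100)/1.2027 = 5.8202
Critical value: t_{0.005,55} = ±2.668
p-value < 0.0001
Decision: reject H₀

Answer: t = 5.8202, reject H₀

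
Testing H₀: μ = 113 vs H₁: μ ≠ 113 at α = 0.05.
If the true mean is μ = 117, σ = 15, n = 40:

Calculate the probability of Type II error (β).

SE = σ/√n = 15/√40 = 2.3717
Critical values: μ₀ ± z_0.025×SE = 113 ± 1.960×2.3717
Acceptance region: (108.3515, 117.6485)
Under H₁ (μ = 117): z_high = (117.6485 - 117)/2.3717 = 0.2734, z_low = (108.3515 - 117)/2.3717 = -3.6465
β = P(not reject | H₁) = Φ(0.2734) - Φ(-3.6465) ≈ 0.6076

Answer: β ≈ 0.6076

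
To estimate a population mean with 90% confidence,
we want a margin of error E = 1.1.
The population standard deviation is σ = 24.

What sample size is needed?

Answer: n = 1289

Derivation:
z_0.05 = 1.645
n = (z×σ/E)² = (1.645×24/1.1)²
n = 1288.1574
Round up: n = 1289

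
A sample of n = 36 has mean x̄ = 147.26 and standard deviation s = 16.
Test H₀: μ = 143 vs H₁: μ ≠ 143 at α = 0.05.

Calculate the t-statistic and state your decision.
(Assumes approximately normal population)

Answer: t = 1.5975, fail to reject H₀

Derivation:
df = n - 1 = 35
SE = s/√n = 16/√36 = 2.6667
t = (x̄ - μ₀)/SE = (147.26 - 143)/2.6667 = 1.5975
Critical value: t_{0.025,35} = ±2.030
p-value ≈ 0.1191
Decision: fail to reject H₀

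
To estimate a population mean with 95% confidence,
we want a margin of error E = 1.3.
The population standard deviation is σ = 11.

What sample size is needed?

z_0.025 = 1.960
n = (z×σ/E)² = (1.960×11/1.3)²
n = 275.0495
Round up: n = 276

Answer: n = 276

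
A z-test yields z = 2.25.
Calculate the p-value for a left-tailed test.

Answer: p-value ≈ 0.9878

Derivation:
For z = 2.25:
p = P(Z < 2.25) = Φ(2.25) = 0.9878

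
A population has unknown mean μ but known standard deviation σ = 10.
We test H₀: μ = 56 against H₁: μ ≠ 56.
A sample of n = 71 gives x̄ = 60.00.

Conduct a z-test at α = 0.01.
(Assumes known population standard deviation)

Standard error: SE = σ/√n = 10/√71 = 1.1868
z-statistic: z = (x̄ - μ₀)/SE = (60.00 - 56)/1.1868 = 3.3704
Critical value: ±2.576
p-value = 0.0008
Decision: reject H₀

Answer: z = 3.3704, reject H₀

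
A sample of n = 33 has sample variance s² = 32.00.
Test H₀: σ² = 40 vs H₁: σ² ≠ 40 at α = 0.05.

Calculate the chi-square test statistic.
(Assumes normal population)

Answer: χ² = 25.6000, fail to reject H₀

Derivation:
df = n - 1 = 32
χ² = (n-1)s²/σ₀² = 32×32.00/40 = 25.6000
Critical values: χ²_{0.975,32} = 18.291, χ²_{0.025,32} = 49.480
Rejection region: χ² < 18.291 or χ² > 49.480
Decision: fail to reject H₀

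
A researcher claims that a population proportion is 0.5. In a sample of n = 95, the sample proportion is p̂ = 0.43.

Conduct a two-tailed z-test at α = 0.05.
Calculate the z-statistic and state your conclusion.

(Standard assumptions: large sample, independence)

Answer: z = -1.3645, fail to reject H₀

Derivation:
H₀: p = 0.5, H₁: p ≠ 0.5
Standard error: SE = √(p₀(1-p₀)/n) = √(0.5×0.5/95) = 0.051299
z-statistic: z = (p̂ - p₀)/SE = (0.43 - 0.5)/0.051299 = -1.3645
Critical value: z_0.025 = ±1.960
p-value = 0.1724
Decision: fail to reject H₀ at α = 0.05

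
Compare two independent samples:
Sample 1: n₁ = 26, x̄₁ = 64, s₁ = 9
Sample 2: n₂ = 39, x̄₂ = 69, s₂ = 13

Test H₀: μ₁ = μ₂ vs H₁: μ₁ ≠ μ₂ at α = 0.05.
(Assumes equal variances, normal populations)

Pooled variance: s²_p = [25×9² + 38×13²]/(63) = 134.0794
s_p = 11.5793
SE = s_p×√(1/n₁ + 1/n₂) = 11.5793×√(1/26 + 1/39) = 2.9317
t = (x̄₁ - x̄₂)/SE = (64 - 69)/2.9317 = -1.7055
df = 63, t-critical = ±1.998
Decision: fail to reject H₀

Answer: t = -1.7055, fail to reject H₀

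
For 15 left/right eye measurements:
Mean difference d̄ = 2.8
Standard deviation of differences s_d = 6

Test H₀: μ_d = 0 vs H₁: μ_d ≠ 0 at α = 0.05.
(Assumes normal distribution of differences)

df = n - 1 = 14
SE = s_d/√n = 6/√15 = 1.5492
t = d̄/SE = 2.8/1.5492 = 1.8074
Critical value: t_{0.025,14} = ±2.145
p-value ≈ 0.0922
Decision: fail to reject H₀

Answer: t = 1.8074, fail to reject H₀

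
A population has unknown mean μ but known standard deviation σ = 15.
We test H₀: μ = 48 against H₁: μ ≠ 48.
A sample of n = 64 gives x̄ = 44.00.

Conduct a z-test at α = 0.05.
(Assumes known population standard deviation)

Standard error: SE = σ/√n = 15/√64 = 1.8750
z-statistic: z = (x̄ - μ₀)/SE = (44.00 - 48)/1.8750 = -2.1333
Critical value: ±1.960
p-value = 0.0329
Decision: reject H₀

Answer: z = -2.1333, reject H₀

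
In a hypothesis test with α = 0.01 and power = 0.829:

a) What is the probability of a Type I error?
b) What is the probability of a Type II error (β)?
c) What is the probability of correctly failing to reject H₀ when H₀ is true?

Answer: a) 0.01, b) 0.171, c) 0.99

Derivation:
a) Type I error probability = α = 0.01
b) Power = P(reject H₀ | H₁ true) = 1 - β = 0.829, so Type II error probability = β = 1 - Power = 0.171
c) P(fail to reject H₀ | H₀ true) = 1 - α = 0.99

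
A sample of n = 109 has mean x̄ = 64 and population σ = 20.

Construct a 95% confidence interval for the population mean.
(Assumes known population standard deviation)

Confidence level: 95%, α = 0.05
z_0.025 = 1.960
SE = σ/√n = 20/√109 = 1.9157
Margin of error = 1.960 × 1.9157 = 3.7548
CI: x̄ ± margin = 64 ± 3.7548
CI: (60.2452, 67.7548)

Answer: (60.2452, 67.7548)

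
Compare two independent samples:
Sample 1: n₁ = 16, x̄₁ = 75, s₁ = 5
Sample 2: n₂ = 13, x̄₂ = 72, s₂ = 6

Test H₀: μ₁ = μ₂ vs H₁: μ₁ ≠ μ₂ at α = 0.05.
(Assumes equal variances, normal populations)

Answer: t = 1.4696, fail to reject H₀

Derivation:
Pooled variance: s²_p = [15×5² + 12×6²]/(27) = 29.8889
s_p = 5.4671
SE = s_p×√(1/n₁ + 1/n₂) = 5.4671×√(1/16 + 1/13) = 2.0414
t = (x̄₁ - x̄₂)/SE = (75 - 72)/2.0414 = 1.4696
df = 27, t-critical = ±2.052
Decision: fail to reject H₀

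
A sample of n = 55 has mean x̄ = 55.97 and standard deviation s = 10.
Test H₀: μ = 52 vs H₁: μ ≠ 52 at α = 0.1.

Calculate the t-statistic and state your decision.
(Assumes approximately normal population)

df = n - 1 = 54
SE = s/√n = 10/√55 = 1.3484
t = (x̄ - μ₀)/SE = (55.97 - 52)/1.3484 = 2.9442
Critical value: t_{0.05,54} = ±1.674
p-value ≈ 0.0048
Decision: reject H₀

Answer: t = 2.9442, reject H₀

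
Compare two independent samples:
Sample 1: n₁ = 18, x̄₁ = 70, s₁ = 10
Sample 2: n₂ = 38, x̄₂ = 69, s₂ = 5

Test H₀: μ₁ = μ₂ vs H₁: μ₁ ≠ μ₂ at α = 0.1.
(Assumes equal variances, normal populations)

Answer: t = 0.5013, fail to reject H₀

Derivation:
Pooled variance: s²_p = [17×10² + 37×5²]/(54) = 48.6111
s_p = 6.9722
SE = s_p×√(1/n₁ + 1/n₂) = 6.9722×√(1/18 + 1/38) = 1.9950
t = (x̄₁ - x̄₂)/SE = (70 - 69)/1.9950 = 0.5013
df = 54, t-critical = ±1.674
Decision: fail to reject H₀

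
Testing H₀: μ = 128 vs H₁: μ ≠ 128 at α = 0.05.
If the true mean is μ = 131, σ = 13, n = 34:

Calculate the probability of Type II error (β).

Answer: β ≈ 0.7301

Derivation:
SE = σ/√n = 13/√34 = 2.2295
Critical values: μ₀ ± z_0.025×SE = 128 ± 1.960×2.2295
Acceptance region: (123.6302, 132.3698)
Under H₁ (μ = 131): z_high = (132.3698 - 131)/2.2295 = 0.6144, z_low = (123.6302 - 131)/2.2295 = -3.3056
β = P(not reject | H₁) = Φ(0.6144) - Φ(-3.3056) ≈ 0.7301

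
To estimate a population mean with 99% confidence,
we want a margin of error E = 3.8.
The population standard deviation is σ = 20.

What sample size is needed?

Answer: n = 184

Derivation:
z_0.005 = 2.576
n = (z×σ/E)² = (2.576×20/3.8)²
n = 183.8165
Round up: n = 184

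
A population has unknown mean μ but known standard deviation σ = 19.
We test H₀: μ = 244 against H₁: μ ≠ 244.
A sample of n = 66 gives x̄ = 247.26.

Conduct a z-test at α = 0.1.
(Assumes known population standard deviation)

Answer: z = 1.3939, fail to reject H₀

Derivation:
Standard error: SE = σ/√n = 19/√66 = 2.3387
z-statistic: z = (x̄ - μ₀)/SE = (247.26 - 244)/2.3387 = 1.3939
Critical value: ±1.645
p-value = 0.1633
Decision: fail to reject H₀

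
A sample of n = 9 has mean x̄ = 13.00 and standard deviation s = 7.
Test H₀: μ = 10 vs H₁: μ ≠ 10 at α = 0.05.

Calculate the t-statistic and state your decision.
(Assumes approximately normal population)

Answer: t = 1.2857, fail to reject H₀

Derivation:
df = n - 1 = 8
SE = s/√n = 7/√9 = 2.3333
t = (x̄ - μ₀)/SE = (13.00 - 10)/2.3333 = 1.2857
Critical value: t_{0.025,8} = ±2.306
p-value ≈ 0.2345
Decision: fail to reject H₀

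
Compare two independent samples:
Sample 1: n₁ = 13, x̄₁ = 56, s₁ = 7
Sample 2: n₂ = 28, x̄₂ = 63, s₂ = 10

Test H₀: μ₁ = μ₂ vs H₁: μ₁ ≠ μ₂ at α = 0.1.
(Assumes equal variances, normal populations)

Answer: t = -2.2715, reject H₀

Derivation:
Pooled variance: s²_p = [12×7² + 27×10²]/(39) = 84.3077
s_p = 9.1819
SE = s_p×√(1/n₁ + 1/n₂) = 9.1819×√(1/13 + 1/28) = 3.0816
t = (x̄₁ - x̄₂)/SE = (56 - 63)/3.0816 = -2.2715
df = 39, t-critical = ±1.685
Decision: reject H₀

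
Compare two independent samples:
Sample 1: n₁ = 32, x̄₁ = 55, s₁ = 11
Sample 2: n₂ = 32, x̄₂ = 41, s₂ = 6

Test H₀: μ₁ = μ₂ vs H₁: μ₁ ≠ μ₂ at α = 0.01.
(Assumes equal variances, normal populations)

Pooled variance: s²_p = [31×11² + 31×6²]/(62) = 78.5000
s_p = 8.8600
SE = s_p×√(1/n₁ + 1/n₂) = 8.8600×√(1/32 + 1/32) = 2.2150
t = (x̄₁ - x̄₂)/SE = (55 - 41)/2.2150 = 6.3205
df = 62, t-critical = ±2.657
Decision: reject H₀

Answer: t = 6.3205, reject H₀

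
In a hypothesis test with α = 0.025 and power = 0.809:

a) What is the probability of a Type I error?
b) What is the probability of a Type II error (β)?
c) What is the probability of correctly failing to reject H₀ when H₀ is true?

a) Type I error probability = α = 0.025
b) Power = P(reject H₀ | H₁ true) = 1 - β = 0.809, so Type II error probability = β = 1 - Power = 0.191
c) P(fail to reject H₀ | H₀ true) = 1 - α = 0.975

Answer: a) 0.025, b) 0.191, c) 0.975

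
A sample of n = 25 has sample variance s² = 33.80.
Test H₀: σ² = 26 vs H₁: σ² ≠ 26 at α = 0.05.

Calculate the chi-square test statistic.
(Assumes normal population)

df = n - 1 = 24
χ² = (n-1)s²/σ₀² = 24×33.80/26 = 31.2000
Critical values: χ²_{0.975,24} = 12.401, χ²_{0.025,24} = 39.364
Rejection region: χ² < 12.401 or χ² > 39.364
Decision: fail to reject H₀

Answer: χ² = 31.2000, fail to reject H₀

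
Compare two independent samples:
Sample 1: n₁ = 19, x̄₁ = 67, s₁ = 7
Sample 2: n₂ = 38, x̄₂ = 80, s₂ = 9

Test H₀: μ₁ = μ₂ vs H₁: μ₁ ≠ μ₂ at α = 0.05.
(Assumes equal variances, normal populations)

Answer: t = -5.5092, reject H₀

Derivation:
Pooled variance: s²_p = [18×7² + 37×9²]/(55) = 70.5273
s_p = 8.3981
SE = s_p×√(1/n₁ + 1/n₂) = 8.3981×√(1/19 + 1/38) = 2.3597
t = (x̄₁ - x̄₂)/SE = (67 - 80)/2.3597 = -5.5092
df = 55, t-critical = ±2.004
Decision: reject H₀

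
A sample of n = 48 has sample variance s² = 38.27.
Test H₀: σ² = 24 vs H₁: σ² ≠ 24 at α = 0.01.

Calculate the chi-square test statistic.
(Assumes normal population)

Answer: χ² = 74.9454, fail to reject H₀

Derivation:
df = n - 1 = 47
χ² = (n-1)s²/σ₀² = 47×38.27/24 = 74.9454
Critical values: χ²_{0.995,47} = 25.775, χ²_{0.005,47} = 75.704
Rejection region: χ² < 25.775 or χ² > 75.704
Decision: fail to reject H₀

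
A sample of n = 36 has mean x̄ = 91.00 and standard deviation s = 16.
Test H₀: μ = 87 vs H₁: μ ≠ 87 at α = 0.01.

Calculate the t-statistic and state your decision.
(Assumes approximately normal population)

Answer: t = 1.5000, fail to reject H₀

Derivation:
df = n - 1 = 35
SE = s/√n = 16/√36 = 2.6667
t = (x̄ - μ₀)/SE = (91.00 - 87)/2.6667 = 1.5000
Critical value: t_{0.005,35} = ±2.724
p-value ≈ 0.1426
Decision: fail to reject H₀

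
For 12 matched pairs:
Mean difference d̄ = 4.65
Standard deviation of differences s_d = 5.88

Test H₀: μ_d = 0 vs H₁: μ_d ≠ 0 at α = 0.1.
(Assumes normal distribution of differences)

df = n - 1 = 11
SE = s_d/√n = 5.88/√12 = 1.6974
t = d̄/SE = 4.65/1.6974 = 2.7395
Critical value: t_{0.05,11} = ±1.796
p-value ≈ 0.0192
Decision: reject H₀

Answer: t = 2.7395, reject H₀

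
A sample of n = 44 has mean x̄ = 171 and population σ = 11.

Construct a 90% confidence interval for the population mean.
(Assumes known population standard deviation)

Answer: (168.2721, 173.7279)

Derivation:
Confidence level: 90%, α = 0.1
z_0.05 = 1.645
SE = σ/√n = 11/√44 = 1.6583
Margin of error = 1.645 × 1.6583 = 2.7279
CI: x̄ ± margin = 171 ± 2.7279
CI: (168.2721, 173.7279)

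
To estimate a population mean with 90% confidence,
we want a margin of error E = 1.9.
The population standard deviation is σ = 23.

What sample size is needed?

Answer: n = 397

Derivation:
z_0.05 = 1.645
n = (z×σ/E)² = (1.645×23/1.9)²
n = 396.5339
Round up: n = 397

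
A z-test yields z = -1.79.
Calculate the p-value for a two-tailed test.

Answer: p-value ≈ 0.0735

Derivation:
For z = -1.79:
p = 2×P(Z > |-1.79|) = 2×(1 - Φ(1.79)) = 0.0735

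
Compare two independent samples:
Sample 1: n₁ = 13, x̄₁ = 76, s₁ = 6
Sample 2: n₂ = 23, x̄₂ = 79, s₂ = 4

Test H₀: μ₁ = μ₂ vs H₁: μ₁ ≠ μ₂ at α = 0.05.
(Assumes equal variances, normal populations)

Pooled variance: s²_p = [12×6² + 22×4²]/(34) = 23.0588
s_p = 4.8020
SE = s_p×√(1/n₁ + 1/n₂) = 4.8020×√(1/13 + 1/23) = 1.6662
t = (x̄₁ - x̄₂)/SE = (76 - 79)/1.6662 = -1.8005
df = 34, t-critical = ±2.032
Decision: fail to reject H₀

Answer: t = -1.8005, fail to reject H₀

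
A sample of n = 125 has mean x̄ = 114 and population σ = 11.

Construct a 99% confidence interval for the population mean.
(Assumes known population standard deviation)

Confidence level: 99%, α = 0.01
z_0.005 = 2.576
SE = σ/√n = 11/√125 = 0.9839
Margin of error = 2.576 × 0.9839 = 2.5345
CI: x̄ ± margin = 114 ± 2.5345
CI: (111.4655, 116.5345)

Answer: (111.4655, 116.5345)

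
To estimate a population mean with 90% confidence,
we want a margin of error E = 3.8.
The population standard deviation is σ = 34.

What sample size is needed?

z_0.05 = 1.645
n = (z×σ/E)² = (1.645×34/3.8)²
n = 216.6319
Round up: n = 217

Answer: n = 217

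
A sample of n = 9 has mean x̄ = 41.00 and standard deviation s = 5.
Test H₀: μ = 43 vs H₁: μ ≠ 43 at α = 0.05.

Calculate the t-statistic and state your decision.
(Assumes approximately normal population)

df = n - 1 = 8
SE = s/√n = 5/√9 = 1.6667
t = (x̄ - μ₀)/SE = (41.00 - 43)/1.6667 = -1.2000
Critical value: t_{0.025,8} = ±2.306
p-value ≈ 0.2645
Decision: fail to reject H₀

Answer: t = -1.2000, fail to reject H₀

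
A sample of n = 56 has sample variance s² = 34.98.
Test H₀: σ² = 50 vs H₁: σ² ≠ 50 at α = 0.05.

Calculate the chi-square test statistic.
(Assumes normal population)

df = n - 1 = 55
χ² = (n-1)s²/σ₀² = 55×34.98/50 = 38.4780
Critical values: χ²_{0.975,55} = 36.398, χ²_{0.025,55} = 77.380
Rejection region: χ² < 36.398 or χ² > 77.380
Decision: fail to reject H₀

Answer: χ² = 38.4780, fail to reject H₀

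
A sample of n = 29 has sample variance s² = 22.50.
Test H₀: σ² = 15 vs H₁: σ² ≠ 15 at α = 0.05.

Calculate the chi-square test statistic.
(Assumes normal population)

df = n - 1 = 28
χ² = (n-1)s²/σ₀² = 28×22.50/15 = 42.0000
Critical values: χ²_{0.975,28} = 15.308, χ²_{0.025,28} = 44.461
Rejection region: χ² < 15.308 or χ² > 44.461
Decision: fail to reject H₀

Answer: χ² = 42.0000, fail to reject H₀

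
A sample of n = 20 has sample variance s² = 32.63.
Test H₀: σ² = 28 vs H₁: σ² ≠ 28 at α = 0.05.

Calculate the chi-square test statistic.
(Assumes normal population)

df = n - 1 = 19
χ² = (n-1)s²/σ₀² = 19×32.63/28 = 22.1418
Critical values: χ²_{0.975,19} = 8.907, χ²_{0.025,19} = 32.852
Rejection region: χ² < 8.907 or χ² > 32.852
Decision: fail to reject H₀

Answer: χ² = 22.1418, fail to reject H₀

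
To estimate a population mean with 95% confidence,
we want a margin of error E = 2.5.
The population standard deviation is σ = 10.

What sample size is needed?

Answer: n = 62

Derivation:
z_0.025 = 1.960
n = (z×σ/E)² = (1.960×10/2.5)²
n = 61.4656
Round up: n = 62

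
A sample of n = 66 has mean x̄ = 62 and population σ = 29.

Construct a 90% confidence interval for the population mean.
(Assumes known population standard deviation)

Answer: (56.1278, 67.8722)

Derivation:
Confidence level: 90%, α = 0.1
z_0.05 = 1.645
SE = σ/√n = 29/√66 = 3.5697
Margin of error = 1.645 × 3.5697 = 5.8722
CI: x̄ ± margin = 62 ± 5.8722
CI: (56.1278, 67.8722)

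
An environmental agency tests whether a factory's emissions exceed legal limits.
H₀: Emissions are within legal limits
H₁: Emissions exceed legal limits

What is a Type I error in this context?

Type I error: rejecting H₀ when it is actually true (false positive).
Type II error: failing to reject H₀ when H₁ is actually true (false negative).

Answer: Citing a compliant factory for excess emissions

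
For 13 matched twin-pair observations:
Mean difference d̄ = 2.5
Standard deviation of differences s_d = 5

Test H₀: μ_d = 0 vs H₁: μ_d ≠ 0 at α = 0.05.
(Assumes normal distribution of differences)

Answer: t = 1.8027, fail to reject H₀

Derivation:
df = n - 1 = 12
SE = s_d/√n = 5/√13 = 1.3868
t = d̄/SE = 2.5/1.3868 = 1.8027
Critical value: t_{0.025,12} = ±2.179
p-value ≈ 0.0966
Decision: fail to reject H₀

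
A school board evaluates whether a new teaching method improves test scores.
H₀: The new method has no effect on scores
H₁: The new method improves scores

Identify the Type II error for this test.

Type I error: rejecting H₀ when it is actually true (false positive).
Type II error: failing to reject H₀ when H₁ is actually true (false negative).

Answer: Failing to adopt an effective teaching method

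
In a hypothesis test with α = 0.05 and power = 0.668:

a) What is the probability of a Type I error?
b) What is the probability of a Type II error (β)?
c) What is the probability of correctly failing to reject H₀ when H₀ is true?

a) Type I error probability = α = 0.05
b) Power = P(reject H₀ | H₁ true) = 1 - β = 0.668, so Type II error probability = β = 1 - Power = 0.332
c) P(fail to reject H₀ | H₀ true) = 1 - α = 0.95

Answer: a) 0.05, b) 0.332, c) 0.95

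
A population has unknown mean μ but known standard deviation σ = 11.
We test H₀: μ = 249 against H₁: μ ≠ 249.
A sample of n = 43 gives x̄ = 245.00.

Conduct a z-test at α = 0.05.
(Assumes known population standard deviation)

Answer: z = -2.3845, reject H₀

Derivation:
Standard error: SE = σ/√n = 11/√43 = 1.6775
z-statistic: z = (x̄ - μ₀)/SE = (245.00 - 249)/1.6775 = -2.3845
Critical value: ±1.960
p-value = 0.0171
Decision: reject H₀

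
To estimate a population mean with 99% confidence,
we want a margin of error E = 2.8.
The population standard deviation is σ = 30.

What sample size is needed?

z_0.005 = 2.576
n = (z×σ/E)² = (2.576×30/2.8)²
n = 761.7600
Round up: n = 762

Answer: n = 762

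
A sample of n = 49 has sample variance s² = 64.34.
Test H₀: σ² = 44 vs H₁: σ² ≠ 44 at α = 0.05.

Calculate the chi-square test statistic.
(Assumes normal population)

df = n - 1 = 48
χ² = (n-1)s²/σ₀² = 48×64.34/44 = 70.1891
Critical values: χ²_{0.975,48} = 30.755, χ²_{0.025,48} = 69.023
Rejection region: χ² < 30.755 or χ² > 69.023
Decision: reject H₀

Answer: χ² = 70.1891, reject H₀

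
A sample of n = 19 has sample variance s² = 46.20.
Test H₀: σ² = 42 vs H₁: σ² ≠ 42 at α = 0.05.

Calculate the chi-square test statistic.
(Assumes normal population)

Answer: χ² = 19.8000, fail to reject H₀

Derivation:
df = n - 1 = 18
χ² = (n-1)s²/σ₀² = 18×46.20/42 = 19.8000
Critical values: χ²_{0.975,18} = 8.231, χ²_{0.025,18} = 31.526
Rejection region: χ² < 8.231 or χ² > 31.526
Decision: fail to reject H₀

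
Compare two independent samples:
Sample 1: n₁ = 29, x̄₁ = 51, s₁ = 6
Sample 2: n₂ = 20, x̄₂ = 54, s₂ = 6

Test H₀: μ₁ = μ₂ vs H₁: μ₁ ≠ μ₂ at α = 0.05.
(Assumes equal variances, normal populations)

Answer: t = -1.7202, fail to reject H₀

Derivation:
Pooled variance: s²_p = [28×6² + 19×6²]/(47) = 36.0000
s_p = 6.0000
SE = s_p×√(1/n₁ + 1/n₂) = 6.0000×√(1/29 + 1/20) = 1.7440
t = (x̄₁ - x̄₂)/SE = (51 - 54)/1.7440 = -1.7202
df = 47, t-critical = ±2.012
Decision: fail to reject H₀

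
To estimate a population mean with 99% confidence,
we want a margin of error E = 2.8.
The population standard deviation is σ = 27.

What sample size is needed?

z_0.005 = 2.576
n = (z×σ/E)² = (2.576×27/2.8)²
n = 617.0256
Round up: n = 618

Answer: n = 618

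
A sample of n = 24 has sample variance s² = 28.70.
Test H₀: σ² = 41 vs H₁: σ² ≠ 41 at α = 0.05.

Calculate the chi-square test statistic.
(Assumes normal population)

Answer: χ² = 16.1000, fail to reject H₀

Derivation:
df = n - 1 = 23
χ² = (n-1)s²/σ₀² = 23×28.70/41 = 16.1000
Critical values: χ²_{0.975,23} = 11.689, χ²_{0.025,23} = 38.076
Rejection region: χ² < 11.689 or χ² > 38.076
Decision: fail to reject H₀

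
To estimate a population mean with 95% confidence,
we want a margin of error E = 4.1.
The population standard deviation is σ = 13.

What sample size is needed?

z_0.025 = 1.960
n = (z×σ/E)² = (1.960×13/4.1)²
n = 38.6217
Round up: n = 39

Answer: n = 39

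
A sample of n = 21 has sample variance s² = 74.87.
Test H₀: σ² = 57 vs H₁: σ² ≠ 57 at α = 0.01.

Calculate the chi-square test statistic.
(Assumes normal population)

Answer: χ² = 26.2702, fail to reject H₀

Derivation:
df = n - 1 = 20
χ² = (n-1)s²/σ₀² = 20×74.87/57 = 26.2702
Critical values: χ²_{0.995,20} = 7.434, χ²_{0.005,20} = 39.997
Rejection region: χ² < 7.434 or χ² > 39.997
Decision: fail to reject H₀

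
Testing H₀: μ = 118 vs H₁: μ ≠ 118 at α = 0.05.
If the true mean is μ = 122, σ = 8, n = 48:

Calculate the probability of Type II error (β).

SE = σ/√n = 8/√48 = 1.1547
Critical values: μ₀ ± z_0.025×SE = 118 ± 1.960×1.1547
Acceptance region: (115.7368, 120.2632)
Under H₁ (μ = 122): z_high = (120.2632 - 122)/1.1547 = -1.5041, z_low = (115.7368 - 122)/1.1547 = -5.4241
β = P(not reject | H₁) = Φ(-1.5041) - Φ(-5.4241) ≈ 0.0663

Answer: β ≈ 0.0663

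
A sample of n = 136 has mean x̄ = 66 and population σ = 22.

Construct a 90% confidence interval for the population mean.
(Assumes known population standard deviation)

Answer: (62.8967, 69.1033)

Derivation:
Confidence level: 90%, α = 0.1
z_0.05 = 1.645
SE = σ/√n = 22/√136 = 1.8865
Margin of error = 1.645 × 1.8865 = 3.1033
CI: x̄ ± margin = 66 ± 3.1033
CI: (62.8967, 69.1033)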